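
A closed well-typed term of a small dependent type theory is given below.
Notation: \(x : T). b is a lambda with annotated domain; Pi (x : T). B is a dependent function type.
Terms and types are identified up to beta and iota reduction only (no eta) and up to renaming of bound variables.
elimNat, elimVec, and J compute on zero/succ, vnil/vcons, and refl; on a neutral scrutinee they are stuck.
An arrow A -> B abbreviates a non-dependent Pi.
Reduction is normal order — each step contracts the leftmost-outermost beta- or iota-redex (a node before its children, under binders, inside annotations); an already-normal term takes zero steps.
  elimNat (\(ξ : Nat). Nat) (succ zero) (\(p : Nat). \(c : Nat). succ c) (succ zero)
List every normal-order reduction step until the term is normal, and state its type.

normal-order reduction:
  elimNat (\(ξ : Nat). Nat) (succ zero) (\(p : Nat). \(c : Nat). succ c) (succ zero)
  ~> (\(ξ : Nat). \(p : Nat). succ p) zero (elimNat (\(c : Nat). Nat) (succ zero) (\(l : Nat). \(b : Nat). succ b) zero)
  ~> (\(ξ : Nat). succ ξ) (elimNat (\(p : Nat). Nat) (succ zero) (\(c : Nat). \(l : Nat). succ l) zero)
  ~> succ (elimNat (\(ξ : Nat). Nat) (succ zero) (\(p : Nat). \(c : Nat). succ c) zero)
  ~> succ (succ zero)
inferred type:
  Nat


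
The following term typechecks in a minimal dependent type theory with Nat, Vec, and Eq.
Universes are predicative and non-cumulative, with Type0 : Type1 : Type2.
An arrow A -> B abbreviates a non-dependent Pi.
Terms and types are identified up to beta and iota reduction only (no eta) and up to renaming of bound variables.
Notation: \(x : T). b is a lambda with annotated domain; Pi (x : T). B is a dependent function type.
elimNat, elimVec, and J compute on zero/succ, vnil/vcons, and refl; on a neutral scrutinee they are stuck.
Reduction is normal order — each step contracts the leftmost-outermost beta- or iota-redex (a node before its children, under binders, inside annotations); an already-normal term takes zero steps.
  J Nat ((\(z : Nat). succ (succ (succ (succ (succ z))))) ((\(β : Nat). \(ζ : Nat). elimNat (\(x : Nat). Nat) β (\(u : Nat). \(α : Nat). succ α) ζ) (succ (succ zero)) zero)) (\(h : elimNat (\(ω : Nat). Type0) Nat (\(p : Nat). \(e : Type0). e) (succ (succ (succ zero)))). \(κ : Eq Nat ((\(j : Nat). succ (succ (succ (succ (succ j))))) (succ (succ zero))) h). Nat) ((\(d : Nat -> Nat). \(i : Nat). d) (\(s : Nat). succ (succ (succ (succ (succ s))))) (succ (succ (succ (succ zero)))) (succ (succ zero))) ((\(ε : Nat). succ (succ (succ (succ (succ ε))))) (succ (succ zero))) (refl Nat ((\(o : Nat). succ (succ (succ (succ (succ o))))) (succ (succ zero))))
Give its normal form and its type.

resulting normal form:
  succ (succ (succ (succ (succ (succ (succ zero))))))
the term's type:
  Nat
observation: 4 normal-order steps separate the term from its normal form.


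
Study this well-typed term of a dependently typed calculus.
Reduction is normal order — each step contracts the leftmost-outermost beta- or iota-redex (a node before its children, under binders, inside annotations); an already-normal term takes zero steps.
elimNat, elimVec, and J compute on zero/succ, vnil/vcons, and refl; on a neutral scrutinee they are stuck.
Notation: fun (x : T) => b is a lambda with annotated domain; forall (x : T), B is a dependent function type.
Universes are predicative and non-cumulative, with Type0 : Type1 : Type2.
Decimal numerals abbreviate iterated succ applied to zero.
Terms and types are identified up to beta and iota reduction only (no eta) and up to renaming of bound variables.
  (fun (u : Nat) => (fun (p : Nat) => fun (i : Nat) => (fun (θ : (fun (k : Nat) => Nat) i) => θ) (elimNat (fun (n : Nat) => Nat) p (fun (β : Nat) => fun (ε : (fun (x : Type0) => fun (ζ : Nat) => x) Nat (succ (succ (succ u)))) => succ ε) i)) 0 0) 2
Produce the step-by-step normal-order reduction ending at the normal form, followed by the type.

normal-order reduction:
  (fun (u : Nat) => (fun (p : Nat) => fun (i : Nat) => (fun (θ : (fun (k : Nat) => Nat) i) => θ) (elimNat (fun (n : Nat) => Nat) p (fun (β : Nat) => fun (ε : (fun (x : Type0) => fun (ζ : Nat) => x) Nat (succ (succ (succ u)))) => succ ε) i)) 0 0) 2
  ~> (fun (u : Nat) => fun (p : Nat) => (fun (i : (fun (θ : Nat) => Nat) p) => i) (elimNat (fun (k : Nat) => Nat) u (fun (n : Nat) => fun (β : (fun (ε : Type0) => fun (x : Nat) => ε) Nat 5) => succ β) p)) 0 0
  ~> (fun (u : Nat) => (fun (p : (fun (i : Nat) => Nat) u) => p) (elimNat (fun (θ : Nat) => Nat) 0 (fun (k : Nat) => fun (n : (fun (β : Type0) => fun (ε : Nat) => β) Nat 5) => succ n) u)) 0
  ~> (fun (u : (fun (p : Nat) => Nat) 0) => u) (elimNat (fun (i : Nat) => Nat) 0 (fun (θ : Nat) => fun (k : (fun (n : Type0) => fun (β : Nat) => n) Nat 5) => succ k) 0)
  ~> elimNat (fun (u : Nat) => Nat) 0 (fun (p : Nat) => fun (i : (fun (θ : Type0) => fun (k : Nat) => θ) Nat 5) => succ i) 0
  ~> 0
inferred type:
  Nat


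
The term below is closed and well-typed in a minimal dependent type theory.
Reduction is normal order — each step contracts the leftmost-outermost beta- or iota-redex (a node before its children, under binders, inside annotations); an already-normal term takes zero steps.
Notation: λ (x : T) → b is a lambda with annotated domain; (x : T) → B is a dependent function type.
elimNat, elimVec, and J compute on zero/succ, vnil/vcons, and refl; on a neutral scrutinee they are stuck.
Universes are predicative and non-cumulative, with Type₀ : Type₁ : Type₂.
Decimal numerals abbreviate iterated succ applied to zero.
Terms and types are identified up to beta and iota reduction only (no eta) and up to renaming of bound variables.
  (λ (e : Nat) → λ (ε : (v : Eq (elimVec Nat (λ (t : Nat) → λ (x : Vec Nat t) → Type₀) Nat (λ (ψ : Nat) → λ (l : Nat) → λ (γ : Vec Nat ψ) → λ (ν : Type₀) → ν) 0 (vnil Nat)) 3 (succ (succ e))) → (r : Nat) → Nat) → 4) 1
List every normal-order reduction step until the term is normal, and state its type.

normal-order reduction:
  (λ (e : Nat) → λ (ε : (v : Eq (elimVec Nat (λ (t : Nat) → λ (x : Vec Nat t) → Type₀) Nat (λ (ψ : Nat) → λ (l : Nat) → λ (γ : Vec Nat ψ) → λ (ν : Type₀) → ν) 0 (vnil Nat)) 3 (succ (succ e))) → (r : Nat) → Nat) → 4) 1
  ~> λ (e : (ε : Eq (elimVec Nat (λ (v : Nat) → λ (t : Vec Nat v) → Type₀) Nat (λ (x : Nat) → λ (ψ : Nat) → λ (l : Vec Nat x) → λ (γ : Type₀) → γ) 0 (vnil Nat)) 3 3) → (ν : Nat) → Nat) → 4
  ~> λ (e : (ε : Eq Nat 3 3) → (v : Nat) → Nat) → 4
inferred type:
  (e : (ε : Eq Nat 3 3) → (v : Nat) → Nat) → Nat


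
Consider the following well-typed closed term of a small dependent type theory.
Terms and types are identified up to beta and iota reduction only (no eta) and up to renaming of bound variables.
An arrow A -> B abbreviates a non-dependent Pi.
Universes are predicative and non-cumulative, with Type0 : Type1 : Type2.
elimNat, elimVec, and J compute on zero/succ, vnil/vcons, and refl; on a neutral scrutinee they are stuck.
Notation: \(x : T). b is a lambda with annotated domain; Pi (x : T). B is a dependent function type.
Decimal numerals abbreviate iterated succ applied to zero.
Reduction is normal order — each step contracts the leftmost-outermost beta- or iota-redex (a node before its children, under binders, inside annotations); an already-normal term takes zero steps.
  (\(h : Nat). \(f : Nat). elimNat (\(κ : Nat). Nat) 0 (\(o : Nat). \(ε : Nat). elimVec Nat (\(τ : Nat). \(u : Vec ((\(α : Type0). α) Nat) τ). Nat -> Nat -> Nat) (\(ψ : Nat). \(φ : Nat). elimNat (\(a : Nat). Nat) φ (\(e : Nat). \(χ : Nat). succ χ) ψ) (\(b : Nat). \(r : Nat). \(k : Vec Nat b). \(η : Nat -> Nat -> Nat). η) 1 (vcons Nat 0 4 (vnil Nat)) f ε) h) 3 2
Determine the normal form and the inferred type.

normal form:
  6
the term's type:
  Nat
observation: the leftmost-outermost redex is a beta-redex, and normalization takes 57 steps.


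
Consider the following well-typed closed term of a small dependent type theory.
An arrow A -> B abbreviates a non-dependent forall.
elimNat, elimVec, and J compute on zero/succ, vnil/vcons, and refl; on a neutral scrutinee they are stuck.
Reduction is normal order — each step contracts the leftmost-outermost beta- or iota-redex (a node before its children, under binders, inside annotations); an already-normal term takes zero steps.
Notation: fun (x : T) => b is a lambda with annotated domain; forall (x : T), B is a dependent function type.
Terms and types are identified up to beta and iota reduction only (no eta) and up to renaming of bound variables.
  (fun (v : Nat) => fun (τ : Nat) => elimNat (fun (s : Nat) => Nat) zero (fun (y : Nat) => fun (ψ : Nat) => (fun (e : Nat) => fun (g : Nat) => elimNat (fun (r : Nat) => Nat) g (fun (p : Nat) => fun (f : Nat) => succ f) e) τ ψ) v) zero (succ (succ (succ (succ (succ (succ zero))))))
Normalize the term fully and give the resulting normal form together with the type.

normal form:
  zero
type:
  Nat


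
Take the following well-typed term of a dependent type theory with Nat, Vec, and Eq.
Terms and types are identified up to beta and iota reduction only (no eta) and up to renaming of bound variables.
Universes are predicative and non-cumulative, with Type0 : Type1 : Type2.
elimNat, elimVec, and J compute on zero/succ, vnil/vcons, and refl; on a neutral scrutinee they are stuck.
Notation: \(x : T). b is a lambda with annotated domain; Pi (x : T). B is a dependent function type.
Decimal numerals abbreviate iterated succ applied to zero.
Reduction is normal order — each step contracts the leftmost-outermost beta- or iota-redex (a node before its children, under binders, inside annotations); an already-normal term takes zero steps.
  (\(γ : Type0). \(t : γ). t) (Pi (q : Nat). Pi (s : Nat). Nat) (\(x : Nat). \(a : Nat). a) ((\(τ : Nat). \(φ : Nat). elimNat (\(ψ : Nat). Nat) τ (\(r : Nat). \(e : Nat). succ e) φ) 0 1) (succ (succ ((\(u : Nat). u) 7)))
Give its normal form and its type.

normal form:
  9
inferred type:
  Nat
observation: the first redex contracted is a beta-redex; the normal form is reached in 5 normal-order steps.


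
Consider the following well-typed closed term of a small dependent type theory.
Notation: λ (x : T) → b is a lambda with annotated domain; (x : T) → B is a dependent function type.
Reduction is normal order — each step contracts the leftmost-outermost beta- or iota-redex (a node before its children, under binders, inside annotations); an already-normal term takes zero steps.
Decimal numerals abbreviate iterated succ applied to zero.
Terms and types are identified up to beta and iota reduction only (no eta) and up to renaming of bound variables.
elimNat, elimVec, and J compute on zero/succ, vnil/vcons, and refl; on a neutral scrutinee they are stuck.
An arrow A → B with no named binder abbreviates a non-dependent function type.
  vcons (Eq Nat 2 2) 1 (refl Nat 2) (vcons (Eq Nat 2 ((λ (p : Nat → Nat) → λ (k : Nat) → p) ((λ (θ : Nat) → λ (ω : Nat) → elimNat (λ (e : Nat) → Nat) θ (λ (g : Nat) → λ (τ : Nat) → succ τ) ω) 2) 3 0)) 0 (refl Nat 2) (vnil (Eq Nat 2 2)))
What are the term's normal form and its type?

resulting normal form:
  vcons (Eq Nat 2 2) 1 (refl Nat 2) (vcons (Eq Nat 2 2) 0 (refl Nat 2) (vnil (Eq Nat 2 2)))
the term's type:
  Vec (Eq Nat 2 2) 2
observation: the term reaches its normal form after 5 normal-order steps.


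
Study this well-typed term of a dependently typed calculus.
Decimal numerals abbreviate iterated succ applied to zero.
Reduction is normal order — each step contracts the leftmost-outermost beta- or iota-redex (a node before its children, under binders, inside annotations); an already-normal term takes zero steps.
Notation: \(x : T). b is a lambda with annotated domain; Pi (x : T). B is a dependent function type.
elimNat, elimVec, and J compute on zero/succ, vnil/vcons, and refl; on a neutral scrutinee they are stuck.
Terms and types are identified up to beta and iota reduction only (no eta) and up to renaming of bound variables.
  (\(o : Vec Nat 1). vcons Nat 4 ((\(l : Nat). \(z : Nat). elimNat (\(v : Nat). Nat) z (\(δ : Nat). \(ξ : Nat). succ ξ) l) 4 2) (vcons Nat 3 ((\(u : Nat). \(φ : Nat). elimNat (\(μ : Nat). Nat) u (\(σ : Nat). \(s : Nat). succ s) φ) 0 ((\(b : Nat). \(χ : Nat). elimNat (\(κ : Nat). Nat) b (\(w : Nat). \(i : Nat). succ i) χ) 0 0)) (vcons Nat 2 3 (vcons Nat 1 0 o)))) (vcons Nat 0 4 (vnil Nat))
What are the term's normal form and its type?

reduced normal form:
  vcons Nat 4 6 (vcons Nat 3 0 (vcons Nat 2 3 (vcons Nat 1 0 (vcons Nat 0 4 (vnil Nat)))))
inferred type:
  Vec Nat 5


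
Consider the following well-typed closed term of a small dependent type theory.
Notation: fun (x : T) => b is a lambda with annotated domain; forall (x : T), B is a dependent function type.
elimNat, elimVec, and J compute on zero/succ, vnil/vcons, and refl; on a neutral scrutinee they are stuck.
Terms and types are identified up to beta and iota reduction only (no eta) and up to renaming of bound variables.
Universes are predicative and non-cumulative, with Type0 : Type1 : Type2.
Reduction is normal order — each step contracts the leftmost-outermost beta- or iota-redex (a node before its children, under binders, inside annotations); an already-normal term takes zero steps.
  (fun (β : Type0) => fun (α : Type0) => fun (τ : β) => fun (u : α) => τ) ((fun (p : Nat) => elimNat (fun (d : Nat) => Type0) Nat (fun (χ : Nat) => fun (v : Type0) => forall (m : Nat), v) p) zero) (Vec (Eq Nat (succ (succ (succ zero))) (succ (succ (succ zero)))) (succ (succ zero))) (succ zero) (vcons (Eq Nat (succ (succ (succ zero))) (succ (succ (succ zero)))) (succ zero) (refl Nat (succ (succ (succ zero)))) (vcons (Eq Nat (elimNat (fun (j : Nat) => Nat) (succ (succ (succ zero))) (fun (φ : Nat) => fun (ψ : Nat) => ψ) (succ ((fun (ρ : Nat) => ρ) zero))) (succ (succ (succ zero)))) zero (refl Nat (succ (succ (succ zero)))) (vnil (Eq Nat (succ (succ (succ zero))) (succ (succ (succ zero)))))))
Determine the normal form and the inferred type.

resulting normal form:
  succ zero
inferred type:
  Nat
observation: the term reaches its normal form after 4 normal-order steps.


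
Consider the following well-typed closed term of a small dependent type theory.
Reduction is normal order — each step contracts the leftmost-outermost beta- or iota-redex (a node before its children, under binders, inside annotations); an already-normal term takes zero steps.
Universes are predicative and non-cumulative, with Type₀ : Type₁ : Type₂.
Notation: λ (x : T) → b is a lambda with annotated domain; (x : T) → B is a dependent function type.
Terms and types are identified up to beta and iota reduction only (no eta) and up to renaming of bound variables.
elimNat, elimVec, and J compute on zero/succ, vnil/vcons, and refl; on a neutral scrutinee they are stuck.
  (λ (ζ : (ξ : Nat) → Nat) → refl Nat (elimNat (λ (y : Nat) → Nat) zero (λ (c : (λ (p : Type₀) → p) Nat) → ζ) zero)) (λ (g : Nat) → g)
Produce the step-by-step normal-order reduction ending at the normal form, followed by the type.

reduction (normal order):
  (λ (ζ : (ξ : Nat) → Nat) → refl Nat (elimNat (λ (y : Nat) → Nat) zero (λ (c : (λ (p : Type₀) → p) Nat) → ζ) zero)) (λ (g : Nat) → g)
  ~> refl Nat (elimNat (λ (ζ : Nat) → Nat) zero (λ (ξ : (λ (y : Type₀) → y) Nat) → λ (c : Nat) → c) zero)
  ~> refl Nat zero
type:
  Eq Nat zero zero


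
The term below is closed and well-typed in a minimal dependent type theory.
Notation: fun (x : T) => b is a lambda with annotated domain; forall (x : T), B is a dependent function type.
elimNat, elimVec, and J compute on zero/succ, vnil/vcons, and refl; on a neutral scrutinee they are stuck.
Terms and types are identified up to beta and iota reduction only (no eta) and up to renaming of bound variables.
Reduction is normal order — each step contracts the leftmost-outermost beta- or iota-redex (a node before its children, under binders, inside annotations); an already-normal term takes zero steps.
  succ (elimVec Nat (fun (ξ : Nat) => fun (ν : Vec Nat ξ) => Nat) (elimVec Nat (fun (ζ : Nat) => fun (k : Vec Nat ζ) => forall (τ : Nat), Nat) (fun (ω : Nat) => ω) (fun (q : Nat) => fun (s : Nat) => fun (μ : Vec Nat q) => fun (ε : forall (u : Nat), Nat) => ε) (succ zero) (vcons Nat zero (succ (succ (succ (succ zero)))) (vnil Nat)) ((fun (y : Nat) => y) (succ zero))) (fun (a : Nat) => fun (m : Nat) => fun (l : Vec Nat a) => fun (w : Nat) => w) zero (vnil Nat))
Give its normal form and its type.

normal form:
  succ (succ zero)
inferred type:
  Nat


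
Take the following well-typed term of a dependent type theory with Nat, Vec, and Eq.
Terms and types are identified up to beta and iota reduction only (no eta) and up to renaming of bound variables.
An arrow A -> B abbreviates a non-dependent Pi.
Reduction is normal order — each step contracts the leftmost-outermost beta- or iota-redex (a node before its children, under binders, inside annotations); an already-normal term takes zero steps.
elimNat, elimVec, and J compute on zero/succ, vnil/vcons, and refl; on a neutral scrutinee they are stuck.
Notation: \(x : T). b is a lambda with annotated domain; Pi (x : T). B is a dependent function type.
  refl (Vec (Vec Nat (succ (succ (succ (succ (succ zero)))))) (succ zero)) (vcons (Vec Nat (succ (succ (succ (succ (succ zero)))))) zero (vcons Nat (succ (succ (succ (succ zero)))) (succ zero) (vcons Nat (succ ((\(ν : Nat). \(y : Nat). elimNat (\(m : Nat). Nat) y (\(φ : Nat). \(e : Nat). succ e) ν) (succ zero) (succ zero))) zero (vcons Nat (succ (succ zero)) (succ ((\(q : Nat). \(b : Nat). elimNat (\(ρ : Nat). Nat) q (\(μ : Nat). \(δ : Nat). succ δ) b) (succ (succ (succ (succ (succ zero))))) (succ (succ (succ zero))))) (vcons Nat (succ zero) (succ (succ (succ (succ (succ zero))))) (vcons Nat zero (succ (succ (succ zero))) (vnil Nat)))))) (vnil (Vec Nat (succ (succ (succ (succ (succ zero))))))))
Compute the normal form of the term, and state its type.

resulting normal form:
  refl (Vec (Vec Nat (succ (succ (succ (succ (succ zero)))))) (succ zero)) (vcons (Vec Nat (succ (succ (succ (succ (succ zero)))))) zero (vcons Nat (succ (succ (succ (succ zero)))) (succ zero) (vcons Nat (succ (succ (succ zero))) zero (vcons Nat (succ (succ zero)) (succ (succ (succ (succ (succ (succ (succ (succ (succ zero))))))))) (vcons Nat (succ zero) (succ (succ (succ (succ (succ zero))))) (vcons Nat zero (succ (succ (succ zero))) (vnil Nat)))))) (vnil (Vec Nat (succ (succ (succ (succ (succ zero))))))))
the term's type:
  Eq (Vec (Vec Nat (succ (succ (succ (succ (succ zero)))))) (succ zero)) (vcons (Vec Nat (succ (succ (succ (succ (succ zero)))))) zero (vcons Nat (succ (succ (succ (succ zero)))) (succ zero) (vcons Nat (succ (succ (succ zero))) zero (vcons Nat (succ (succ zero)) (succ (succ (succ (succ (succ (succ (succ (succ (succ zero))))))))) (vcons Nat (succ zero) (succ (succ (succ (succ (succ zero))))) (vcons Nat zero (succ (succ (succ zero))) (vnil Nat)))))) (vnil (Vec Nat (succ (succ (succ (succ (succ zero)))))))) (vcons (Vec Nat (succ (succ (succ (succ (succ zero)))))) zero (vcons Nat (succ (succ (succ (succ zero)))) (succ zero) (vcons Nat (succ (succ (succ zero))) zero (vcons Nat (succ (succ zero)) (succ (succ (succ (succ (succ (succ (succ (succ (succ zero))))))))) (vcons Nat (succ zero) (succ (succ (succ (succ (succ zero))))) (vcons Nat zero (succ (succ (succ zero))) (vnil Nat)))))) (vnil (Vec Nat (succ (succ (succ (succ (succ zero))))))))


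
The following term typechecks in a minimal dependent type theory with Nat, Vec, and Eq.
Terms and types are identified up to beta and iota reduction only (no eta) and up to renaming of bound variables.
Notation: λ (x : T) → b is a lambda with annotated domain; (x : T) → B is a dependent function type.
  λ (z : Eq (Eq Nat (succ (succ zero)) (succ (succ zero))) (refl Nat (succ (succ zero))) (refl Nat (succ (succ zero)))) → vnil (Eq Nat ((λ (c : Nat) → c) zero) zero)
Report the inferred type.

type:
  (z : Eq (Eq Nat (succ (succ zero)) (succ (succ zero))) (refl Nat (succ (succ zero))) (refl Nat (succ (succ zero)))) → Vec (Eq Nat zero zero) zero


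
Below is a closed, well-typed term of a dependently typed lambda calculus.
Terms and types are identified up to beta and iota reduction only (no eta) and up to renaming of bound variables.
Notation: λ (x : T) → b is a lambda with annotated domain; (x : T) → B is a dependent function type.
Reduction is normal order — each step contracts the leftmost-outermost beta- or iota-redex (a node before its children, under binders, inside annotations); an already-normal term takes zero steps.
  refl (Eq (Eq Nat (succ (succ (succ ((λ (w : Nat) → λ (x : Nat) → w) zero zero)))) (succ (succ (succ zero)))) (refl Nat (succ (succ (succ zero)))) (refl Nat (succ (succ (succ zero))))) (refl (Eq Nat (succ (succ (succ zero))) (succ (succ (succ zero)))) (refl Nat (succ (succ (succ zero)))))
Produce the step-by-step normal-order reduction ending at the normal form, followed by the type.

normal-order reduction:
  refl (Eq (Eq Nat (succ (succ (succ ((λ (w : Nat) → λ (x : Nat) → w) zero zero)))) (succ (succ (succ zero)))) (refl Nat (succ (succ (succ zero)))) (refl Nat (succ (succ (succ zero))))) (refl (Eq Nat (succ (succ (succ zero))) (succ (succ (succ zero)))) (refl Nat (succ (succ (succ zero)))))
  ~> refl (Eq (Eq Nat (succ (succ (succ ((λ (w : Nat) → zero) zero)))) (succ (succ (succ zero)))) (refl Nat (succ (succ (succ zero)))) (refl Nat (succ (succ (succ zero))))) (refl (Eq Nat (succ (succ (succ zero))) (succ (succ (succ zero)))) (refl Nat (succ (succ (succ zero)))))
  ~> refl (Eq (Eq Nat (succ (succ (succ zero))) (succ (succ (succ zero)))) (refl Nat (succ (succ (succ zero)))) (refl Nat (succ (succ (succ zero))))) (refl (Eq Nat (succ (succ (succ zero))) (succ (succ (succ zero)))) (refl Nat (succ (succ (succ zero)))))
the term's type:
  Eq (Eq (Eq Nat (succ (succ (succ zero))) (succ (succ (succ zero)))) (refl Nat (succ (succ (succ zero)))) (refl Nat (succ (succ (succ zero))))) (refl (Eq Nat (succ (succ (succ zero))) (succ (succ (succ zero)))) (refl Nat (succ (succ (succ zero))))) (refl (Eq Nat (succ (succ (succ zero))) (succ (succ (succ zero)))) (refl Nat (succ (succ (succ zero)))))


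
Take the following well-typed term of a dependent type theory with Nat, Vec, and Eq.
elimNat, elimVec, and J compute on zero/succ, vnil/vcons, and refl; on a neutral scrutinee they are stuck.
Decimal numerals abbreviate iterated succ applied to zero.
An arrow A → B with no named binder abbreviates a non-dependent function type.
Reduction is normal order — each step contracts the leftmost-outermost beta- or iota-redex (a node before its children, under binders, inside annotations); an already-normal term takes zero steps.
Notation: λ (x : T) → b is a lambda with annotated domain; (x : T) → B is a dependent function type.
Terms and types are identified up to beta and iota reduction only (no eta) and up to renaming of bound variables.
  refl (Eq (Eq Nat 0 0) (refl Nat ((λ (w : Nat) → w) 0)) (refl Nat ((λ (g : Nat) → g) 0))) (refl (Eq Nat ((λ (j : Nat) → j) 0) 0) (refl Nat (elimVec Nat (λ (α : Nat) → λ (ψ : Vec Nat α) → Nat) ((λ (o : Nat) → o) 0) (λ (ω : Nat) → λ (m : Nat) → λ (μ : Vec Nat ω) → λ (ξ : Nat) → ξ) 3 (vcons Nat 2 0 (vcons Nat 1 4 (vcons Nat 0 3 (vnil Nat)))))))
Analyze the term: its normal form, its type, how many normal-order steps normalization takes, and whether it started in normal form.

reduced normal form:
  refl (Eq (Eq Nat 0 0) (refl Nat 0) (refl Nat 0)) (refl (Eq Nat 0 0) (refl Nat 0))
inferred type:
  Eq (Eq (Eq Nat 0 0) (refl Nat 0) (refl Nat 0)) (refl (Eq Nat 0 0) (refl Nat 0)) (refl (Eq Nat 0 0) (refl Nat 0))
reduction steps (normal order): 20
already normal: no
first contracted redex: a beta-redex


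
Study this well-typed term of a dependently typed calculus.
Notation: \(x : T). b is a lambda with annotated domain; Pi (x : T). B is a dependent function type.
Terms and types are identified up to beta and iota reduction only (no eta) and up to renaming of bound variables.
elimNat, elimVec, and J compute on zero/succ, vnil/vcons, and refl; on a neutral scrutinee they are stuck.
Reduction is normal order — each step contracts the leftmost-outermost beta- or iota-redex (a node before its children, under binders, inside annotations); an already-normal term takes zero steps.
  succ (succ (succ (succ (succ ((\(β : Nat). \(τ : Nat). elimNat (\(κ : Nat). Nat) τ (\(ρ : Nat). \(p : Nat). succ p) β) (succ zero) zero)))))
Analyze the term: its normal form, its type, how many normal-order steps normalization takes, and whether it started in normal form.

normal form:
  succ (succ (succ (succ (succ (succ zero)))))
type:
  Nat
normal-order step count: 6
term was already normal: no
first contracted redex: a beta-redex


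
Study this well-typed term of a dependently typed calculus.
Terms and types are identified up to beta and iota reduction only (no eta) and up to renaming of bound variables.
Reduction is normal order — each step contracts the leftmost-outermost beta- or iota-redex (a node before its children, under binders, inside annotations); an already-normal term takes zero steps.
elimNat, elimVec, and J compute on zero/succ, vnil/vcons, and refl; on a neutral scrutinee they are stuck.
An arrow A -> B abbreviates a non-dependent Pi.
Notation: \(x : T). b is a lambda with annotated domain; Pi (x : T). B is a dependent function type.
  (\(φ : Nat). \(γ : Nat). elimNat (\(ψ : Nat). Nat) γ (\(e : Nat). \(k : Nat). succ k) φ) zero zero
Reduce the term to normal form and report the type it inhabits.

resulting normal form:
  zero
type:
  Nat


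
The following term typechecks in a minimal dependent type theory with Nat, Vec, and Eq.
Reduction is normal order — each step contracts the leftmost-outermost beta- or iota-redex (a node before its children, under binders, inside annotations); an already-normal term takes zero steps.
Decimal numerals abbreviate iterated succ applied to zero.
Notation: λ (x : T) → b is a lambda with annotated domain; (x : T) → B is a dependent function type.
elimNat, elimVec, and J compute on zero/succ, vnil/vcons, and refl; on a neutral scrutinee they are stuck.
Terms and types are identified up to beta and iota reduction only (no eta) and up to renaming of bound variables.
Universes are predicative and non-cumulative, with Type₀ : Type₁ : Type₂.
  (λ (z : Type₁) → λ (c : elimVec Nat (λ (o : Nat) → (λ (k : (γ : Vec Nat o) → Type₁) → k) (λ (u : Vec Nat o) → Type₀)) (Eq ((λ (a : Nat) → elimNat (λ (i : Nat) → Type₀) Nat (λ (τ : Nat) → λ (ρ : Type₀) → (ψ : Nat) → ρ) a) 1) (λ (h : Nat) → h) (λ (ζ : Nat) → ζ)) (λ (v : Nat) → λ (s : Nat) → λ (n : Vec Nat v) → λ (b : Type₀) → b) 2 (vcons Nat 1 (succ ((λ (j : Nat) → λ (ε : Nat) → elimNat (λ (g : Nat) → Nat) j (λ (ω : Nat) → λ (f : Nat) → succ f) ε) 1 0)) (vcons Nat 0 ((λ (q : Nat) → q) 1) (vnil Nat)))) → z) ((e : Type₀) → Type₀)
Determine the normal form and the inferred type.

resulting normal form:
  λ (z : Eq ((c : Nat) → Nat) (λ (o : Nat) → o) (λ (k : Nat) → k)) → (γ : Type₀) → Type₀
inferred type:
  (z : Eq ((c : Nat) → Nat) (λ (o : Nat) → o) (λ (k : Nat) → k)) → Type₁
observation: the term reaches its normal form after 17 normal-order steps.


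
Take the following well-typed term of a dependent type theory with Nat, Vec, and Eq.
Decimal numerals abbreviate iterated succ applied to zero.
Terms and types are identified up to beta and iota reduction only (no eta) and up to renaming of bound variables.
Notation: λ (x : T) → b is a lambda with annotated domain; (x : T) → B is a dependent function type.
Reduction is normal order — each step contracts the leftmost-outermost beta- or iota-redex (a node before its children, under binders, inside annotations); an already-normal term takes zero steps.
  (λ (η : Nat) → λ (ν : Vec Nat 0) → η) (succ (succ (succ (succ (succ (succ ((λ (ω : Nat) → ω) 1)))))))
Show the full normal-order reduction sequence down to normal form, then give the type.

reduction (normal order):
  (λ (η : Nat) → λ (ν : Vec Nat 0) → η) (succ (succ (succ (succ (succ (succ ((λ (ω : Nat) → ω) 1)))))))
  ~> λ (η : Vec Nat 0) → succ (succ (succ (succ (succ (succ ((λ (ν : Nat) → ν) 1))))))
  ~> λ (η : Vec Nat 0) → 7
inferred type:
  (η : Vec Nat 0) → Nat


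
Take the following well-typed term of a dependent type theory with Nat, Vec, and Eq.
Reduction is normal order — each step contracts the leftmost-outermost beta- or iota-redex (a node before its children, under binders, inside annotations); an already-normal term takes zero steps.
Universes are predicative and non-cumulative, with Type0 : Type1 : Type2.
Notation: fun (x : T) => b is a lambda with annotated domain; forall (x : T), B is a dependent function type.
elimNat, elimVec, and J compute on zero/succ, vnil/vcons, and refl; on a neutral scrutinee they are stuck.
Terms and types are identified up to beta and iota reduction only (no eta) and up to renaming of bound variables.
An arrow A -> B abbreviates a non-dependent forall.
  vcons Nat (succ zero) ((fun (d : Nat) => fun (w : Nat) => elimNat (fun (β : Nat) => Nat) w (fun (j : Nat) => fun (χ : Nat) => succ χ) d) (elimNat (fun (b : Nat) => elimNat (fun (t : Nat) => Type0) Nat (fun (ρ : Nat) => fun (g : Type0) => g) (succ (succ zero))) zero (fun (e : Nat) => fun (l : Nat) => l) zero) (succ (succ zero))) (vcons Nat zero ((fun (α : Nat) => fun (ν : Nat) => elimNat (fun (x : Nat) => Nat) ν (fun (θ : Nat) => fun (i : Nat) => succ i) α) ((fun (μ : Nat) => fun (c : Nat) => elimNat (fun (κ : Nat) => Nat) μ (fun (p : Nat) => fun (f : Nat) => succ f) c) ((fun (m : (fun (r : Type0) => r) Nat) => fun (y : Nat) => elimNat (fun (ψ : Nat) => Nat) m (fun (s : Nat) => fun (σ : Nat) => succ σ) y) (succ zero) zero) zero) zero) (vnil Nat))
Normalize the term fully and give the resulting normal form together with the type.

resulting normal form:
  vcons Nat (succ zero) (succ (succ zero)) (vcons Nat zero (succ zero) (vnil Nat))
the term's type:
  Vec Nat (succ (succ zero))


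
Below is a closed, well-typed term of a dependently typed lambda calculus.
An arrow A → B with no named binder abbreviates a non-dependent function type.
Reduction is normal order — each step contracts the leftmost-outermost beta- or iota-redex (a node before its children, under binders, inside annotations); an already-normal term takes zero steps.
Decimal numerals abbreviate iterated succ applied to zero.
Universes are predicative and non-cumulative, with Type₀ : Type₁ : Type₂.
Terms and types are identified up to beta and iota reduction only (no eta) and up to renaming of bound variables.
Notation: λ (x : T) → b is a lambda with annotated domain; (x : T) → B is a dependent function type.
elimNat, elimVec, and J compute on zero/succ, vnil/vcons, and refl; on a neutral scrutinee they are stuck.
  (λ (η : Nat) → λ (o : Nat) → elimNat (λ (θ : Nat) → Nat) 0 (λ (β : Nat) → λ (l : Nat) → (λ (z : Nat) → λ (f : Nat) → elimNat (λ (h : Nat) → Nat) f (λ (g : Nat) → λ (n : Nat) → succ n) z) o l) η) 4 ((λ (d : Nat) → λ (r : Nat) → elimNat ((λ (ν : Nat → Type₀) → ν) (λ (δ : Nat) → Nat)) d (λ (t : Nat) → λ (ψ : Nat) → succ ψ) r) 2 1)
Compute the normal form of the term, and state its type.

normal form:
  12
the term's type:
  Nat


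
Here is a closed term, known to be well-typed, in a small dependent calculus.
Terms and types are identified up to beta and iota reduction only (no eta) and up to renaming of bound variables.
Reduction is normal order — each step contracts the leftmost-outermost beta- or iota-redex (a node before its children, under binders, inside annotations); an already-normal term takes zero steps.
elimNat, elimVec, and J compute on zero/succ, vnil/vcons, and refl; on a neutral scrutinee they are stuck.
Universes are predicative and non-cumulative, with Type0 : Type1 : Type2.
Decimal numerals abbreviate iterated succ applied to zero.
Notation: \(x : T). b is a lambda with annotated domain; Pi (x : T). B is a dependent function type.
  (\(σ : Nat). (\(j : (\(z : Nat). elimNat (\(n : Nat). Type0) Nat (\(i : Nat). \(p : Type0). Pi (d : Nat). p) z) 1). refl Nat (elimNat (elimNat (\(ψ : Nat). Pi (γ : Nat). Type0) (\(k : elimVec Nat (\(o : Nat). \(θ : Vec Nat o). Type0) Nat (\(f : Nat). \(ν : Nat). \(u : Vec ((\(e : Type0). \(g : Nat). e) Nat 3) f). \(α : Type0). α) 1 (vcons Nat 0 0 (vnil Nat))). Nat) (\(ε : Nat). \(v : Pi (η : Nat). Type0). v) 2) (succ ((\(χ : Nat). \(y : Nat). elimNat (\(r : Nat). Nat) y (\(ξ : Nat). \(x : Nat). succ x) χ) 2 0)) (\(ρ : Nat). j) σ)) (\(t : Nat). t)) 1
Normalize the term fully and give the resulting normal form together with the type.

resulting normal form:
  refl Nat 3
inferred type:
  Eq Nat 3 3


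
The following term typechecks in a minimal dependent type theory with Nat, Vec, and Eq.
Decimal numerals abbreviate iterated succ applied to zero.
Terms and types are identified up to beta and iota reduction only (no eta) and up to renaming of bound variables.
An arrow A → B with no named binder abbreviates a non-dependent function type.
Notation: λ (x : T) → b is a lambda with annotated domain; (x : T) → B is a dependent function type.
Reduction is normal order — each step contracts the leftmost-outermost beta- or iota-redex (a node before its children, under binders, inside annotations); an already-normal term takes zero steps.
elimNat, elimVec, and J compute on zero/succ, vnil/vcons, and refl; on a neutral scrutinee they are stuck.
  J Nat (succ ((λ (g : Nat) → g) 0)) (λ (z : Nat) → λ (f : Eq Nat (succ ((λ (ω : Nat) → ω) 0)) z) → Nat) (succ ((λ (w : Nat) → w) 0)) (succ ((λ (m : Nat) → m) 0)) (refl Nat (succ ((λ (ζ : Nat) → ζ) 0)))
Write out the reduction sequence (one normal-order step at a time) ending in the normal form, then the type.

reduction (normal order):
  J Nat (succ ((λ (g : Nat) → g) 0)) (λ (z : Nat) → λ (f : Eq Nat (succ ((λ (ω : Nat) → ω) 0)) z) → Nat) (succ ((λ (w : Nat) → w) 0)) (succ ((λ (m : Nat) → m) 0)) (refl Nat (succ ((λ (ζ : Nat) → ζ) 0)))
  ~> succ ((λ (g : Nat) → g) 0)
  ~> 1
the term's type:
  Nat


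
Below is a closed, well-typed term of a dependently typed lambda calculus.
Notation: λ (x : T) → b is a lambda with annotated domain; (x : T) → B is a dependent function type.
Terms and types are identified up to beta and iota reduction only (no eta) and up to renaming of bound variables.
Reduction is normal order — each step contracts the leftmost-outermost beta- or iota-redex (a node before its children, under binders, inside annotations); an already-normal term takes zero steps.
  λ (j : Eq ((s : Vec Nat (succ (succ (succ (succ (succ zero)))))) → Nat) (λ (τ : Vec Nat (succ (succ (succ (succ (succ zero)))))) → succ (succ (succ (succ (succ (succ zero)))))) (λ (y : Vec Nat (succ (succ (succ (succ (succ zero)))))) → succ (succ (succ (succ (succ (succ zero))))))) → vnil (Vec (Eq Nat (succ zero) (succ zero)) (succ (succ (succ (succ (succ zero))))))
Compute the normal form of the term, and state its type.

normal form:
  λ (j : Eq ((s : Vec Nat (succ (succ (succ (succ (succ zero)))))) → Nat) (λ (τ : Vec Nat (succ (succ (succ (succ (succ zero)))))) → succ (succ (succ (succ (succ (succ zero)))))) (λ (y : Vec Nat (succ (succ (succ (succ (succ zero)))))) → succ (succ (succ (succ (succ (succ zero))))))) → vnil (Vec (Eq Nat (succ zero) (succ zero)) (succ (succ (succ (succ (succ zero))))))
the term's type:
  (j : Eq ((s : Vec Nat (succ (succ (succ (succ (succ zero)))))) → Nat) (λ (τ : Vec Nat (succ (succ (succ (succ (succ zero)))))) → succ (succ (succ (succ (succ (succ zero)))))) (λ (y : Vec Nat (succ (succ (succ (succ (succ zero)))))) → succ (succ (succ (succ (succ (succ zero))))))) → Vec (Vec (Eq Nat (succ zero) (succ zero)) (succ (succ (succ (succ (succ zero)))))) zero
observation: the term is already in normal form.


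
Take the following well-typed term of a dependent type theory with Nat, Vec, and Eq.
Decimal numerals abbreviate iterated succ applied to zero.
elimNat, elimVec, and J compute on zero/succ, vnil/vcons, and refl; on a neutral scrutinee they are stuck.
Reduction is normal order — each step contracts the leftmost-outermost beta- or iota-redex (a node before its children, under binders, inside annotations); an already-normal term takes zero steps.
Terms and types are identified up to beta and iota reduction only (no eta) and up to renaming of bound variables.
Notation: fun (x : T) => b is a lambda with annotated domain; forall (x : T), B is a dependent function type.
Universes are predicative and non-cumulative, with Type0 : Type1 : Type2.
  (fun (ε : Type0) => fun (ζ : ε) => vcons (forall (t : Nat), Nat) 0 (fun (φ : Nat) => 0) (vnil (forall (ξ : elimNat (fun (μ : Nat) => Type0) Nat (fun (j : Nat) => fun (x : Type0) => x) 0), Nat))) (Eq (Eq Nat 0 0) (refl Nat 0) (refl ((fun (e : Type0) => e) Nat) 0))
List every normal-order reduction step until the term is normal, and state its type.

reduction (normal order):
  (fun (ε : Type0) => fun (ζ : ε) => vcons (forall (t : Nat), Nat) 0 (fun (φ : Nat) => 0) (vnil (forall (ξ : elimNat (fun (μ : Nat) => Type0) Nat (fun (j : Nat) => fun (x : Type0) => x) 0), Nat))) (Eq (Eq Nat 0 0) (refl Nat 0) (refl ((fun (e : Type0) => e) Nat) 0))
  ~> fun (ε : Eq (Eq Nat 0 0) (refl Nat 0) (refl ((fun (ζ : Type0) => ζ) Nat) 0)) => vcons (forall (t : Nat), Nat) 0 (fun (φ : Nat) => 0) (vnil (forall (ξ : elimNat (fun (μ : Nat) => Type0) Nat (fun (j : Nat) => fun (x : Type0) => x) 0), Nat))
  ~> fun (ε : Eq (Eq Nat 0 0) (refl Nat 0) (refl Nat 0)) => vcons (forall (ζ : Nat), Nat) 0 (fun (t : Nat) => 0) (vnil (forall (φ : elimNat (fun (ξ : Nat) => Type0) Nat (fun (μ : Nat) => fun (j : Type0) => j) 0), Nat))
  ~> fun (ε : Eq (Eq Nat 0 0) (refl Nat 0) (refl Nat 0)) => vcons (forall (ζ : Nat), Nat) 0 (fun (t : Nat) => 0) (vnil (forall (φ : Nat), Nat))
the term's type:
  forall (ε : Eq (Eq Nat 0 0) (refl Nat 0) (refl Nat 0)), Vec (forall (ζ : Nat), Nat) 1


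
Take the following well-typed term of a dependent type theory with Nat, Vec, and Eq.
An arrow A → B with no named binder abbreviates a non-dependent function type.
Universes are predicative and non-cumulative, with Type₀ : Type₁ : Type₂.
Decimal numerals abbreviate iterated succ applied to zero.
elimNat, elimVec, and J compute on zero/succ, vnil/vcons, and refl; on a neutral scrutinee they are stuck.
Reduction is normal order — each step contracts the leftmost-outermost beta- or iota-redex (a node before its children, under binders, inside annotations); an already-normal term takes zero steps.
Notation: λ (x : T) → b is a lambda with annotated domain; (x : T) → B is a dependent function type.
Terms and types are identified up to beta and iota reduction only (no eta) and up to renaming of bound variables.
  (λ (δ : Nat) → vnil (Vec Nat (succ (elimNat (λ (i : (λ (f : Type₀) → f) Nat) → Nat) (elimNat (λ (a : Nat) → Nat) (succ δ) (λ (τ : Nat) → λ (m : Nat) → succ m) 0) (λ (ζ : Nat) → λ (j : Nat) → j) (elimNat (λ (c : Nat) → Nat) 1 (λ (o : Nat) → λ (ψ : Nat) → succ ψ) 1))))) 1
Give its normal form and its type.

normal form:
  vnil (Vec Nat 3)
the term's type:
  Vec (Vec Nat 3) 0
observation: reduction starts at a beta-redex, and 14 normal-order steps reach the normal form.


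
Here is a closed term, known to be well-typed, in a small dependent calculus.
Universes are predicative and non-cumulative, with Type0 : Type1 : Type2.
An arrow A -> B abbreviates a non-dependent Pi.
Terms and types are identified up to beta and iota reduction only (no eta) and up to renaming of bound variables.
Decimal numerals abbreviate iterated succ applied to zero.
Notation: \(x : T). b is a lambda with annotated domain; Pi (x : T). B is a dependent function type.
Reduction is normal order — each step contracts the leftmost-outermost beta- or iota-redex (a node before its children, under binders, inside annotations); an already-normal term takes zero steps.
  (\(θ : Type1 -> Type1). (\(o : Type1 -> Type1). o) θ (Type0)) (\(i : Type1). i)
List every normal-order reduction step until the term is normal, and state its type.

normal-order reduction sequence:
  (\(θ : Type1 -> Type1). (\(o : Type1 -> Type1). o) θ (Type0)) (\(i : Type1). i)
  ~> (\(θ : Type1 -> Type1). θ) (\(o : Type1). o) (Type0)
  ~> (\(θ : Type1). θ) (Type0)
  ~> Type0
inferred type:
  Type1
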